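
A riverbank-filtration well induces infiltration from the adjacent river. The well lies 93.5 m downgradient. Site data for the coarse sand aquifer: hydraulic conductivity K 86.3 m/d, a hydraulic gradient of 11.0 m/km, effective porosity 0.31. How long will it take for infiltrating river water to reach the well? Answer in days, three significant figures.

30.5 days

Specific discharge q = 86.3 × 0.011 = 0.9493 m/d
v_s = q/n_e = 0.9493/0.31 = 3.062 m/d
t = L / v = 93.5 / 3.062 = 30.53 d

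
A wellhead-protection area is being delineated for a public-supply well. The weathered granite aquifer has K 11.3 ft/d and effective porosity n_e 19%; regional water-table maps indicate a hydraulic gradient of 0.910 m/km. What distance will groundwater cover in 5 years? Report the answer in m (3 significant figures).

30.1 m

K = 11.3 ft/d × 0.3048 = 3.444 m/d
Specific discharge q = 3.444 × 9.1e-4 = 0.003134 m/d
Seepage velocity v = q / n = 0.003134 / 0.19 = 0.01650 m/d
T = 5 yr × 365 = 1825 d
L = v × T = 0.01650 × 1825 = 30.11 m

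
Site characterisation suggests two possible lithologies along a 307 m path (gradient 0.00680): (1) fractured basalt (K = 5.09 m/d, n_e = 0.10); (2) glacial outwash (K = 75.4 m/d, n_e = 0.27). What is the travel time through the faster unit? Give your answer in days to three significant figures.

162 days

Unit 1 (fractured basalt): v = 5.09×0.0068/0.10 = 0.3461 m/d, t = 307/0.3461 = 887.0 d
Unit 2 (glacial outwash): v = 75.4×0.0068/0.27 = 1.899 m/d, t = 307/1.899 = 161.7 d
Faster unit: t = 162 d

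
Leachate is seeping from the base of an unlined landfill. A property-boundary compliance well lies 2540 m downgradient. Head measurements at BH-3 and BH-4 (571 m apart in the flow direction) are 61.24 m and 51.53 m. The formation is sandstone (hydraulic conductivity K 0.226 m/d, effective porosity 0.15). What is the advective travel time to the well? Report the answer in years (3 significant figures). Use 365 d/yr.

272 years

Hydraulic gradient i = (61.24 − 51.53) / 571 = 9.71 / 571 = 0.01701
Specific discharge q = 0.226 × 0.01701 = 0.003843 m/d
Seepage velocity v = q / n = 0.003843 / 0.15 = 0.02562 m/d
t = L / v = 2540 / 0.02562 = 99140 d
   = 99140 / 365 = 272 yr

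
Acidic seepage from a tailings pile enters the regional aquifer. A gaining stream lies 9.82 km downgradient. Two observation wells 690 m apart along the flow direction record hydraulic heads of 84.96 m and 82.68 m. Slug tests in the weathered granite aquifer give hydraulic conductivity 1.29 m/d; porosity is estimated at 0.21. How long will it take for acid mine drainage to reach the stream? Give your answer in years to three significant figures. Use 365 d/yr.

1330 years

Hydraulic gradient i = (84.96 − 82.68) / 690 = 2.28 / 690 = 0.003304
Specific discharge q = 1.29 × 0.003304 = 0.004263 m/d
Seepage velocity v = q / n = 0.004263 / 0.21 = 0.02030 m/d
L = 9.82 km = 9820 m
t = L / v = 9820 / 0.02030 = 483800 d
   = 483800 / 365 = 1330 yr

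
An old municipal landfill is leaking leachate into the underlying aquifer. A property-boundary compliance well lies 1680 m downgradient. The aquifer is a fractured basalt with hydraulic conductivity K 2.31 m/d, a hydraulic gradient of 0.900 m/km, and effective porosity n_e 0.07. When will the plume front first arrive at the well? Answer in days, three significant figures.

Darcy flux q = K·i = 2.31 × 9.0e-4 = 0.002079 m/d
v = Ki/n = 2.31·9.0e-4/0.07 = 0.02970 m/d
t = L / v = 1680 / 0.02970 = 56570 d

56600 days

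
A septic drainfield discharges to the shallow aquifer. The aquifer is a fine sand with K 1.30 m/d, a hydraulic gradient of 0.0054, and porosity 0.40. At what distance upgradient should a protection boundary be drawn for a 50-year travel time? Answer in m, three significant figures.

Specific discharge q = 1.30 × 0.0054 = 0.007020 m/d
v_s = q/n_e = 0.007020/0.40 = 0.01755 m/d
T = 50 yr × 365 = 18250 d
L = v × T = 0.01755 × 18250 = 320.3 m

320 m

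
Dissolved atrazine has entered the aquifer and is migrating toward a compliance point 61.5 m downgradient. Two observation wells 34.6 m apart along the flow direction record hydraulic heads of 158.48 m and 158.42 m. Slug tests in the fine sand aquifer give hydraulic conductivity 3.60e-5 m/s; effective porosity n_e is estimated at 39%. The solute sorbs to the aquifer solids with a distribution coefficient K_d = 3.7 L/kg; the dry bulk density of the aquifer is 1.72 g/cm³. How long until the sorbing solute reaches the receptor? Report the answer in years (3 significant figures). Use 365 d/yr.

211 years

Hydraulic gradient i = (158.48 − 158.42) / 34.6 = 0.06 / 34.6 = 0.001734
K = 3.60e-5 m/s × 86400 s/d = 3.110 m/d
Darcy flux q = K·i = 3.110 × 0.001734 = 0.005394 m/d
v_s = q/n_e = 0.005394/0.39 = 0.01383 m/d
Retardation R = 1 + ρ_b·K_d/n = 1 + 1.72×3.7/0.39 = 17.32
Contaminant velocity v_c = v/R = 0.01383/17.32 = 7.986e-4 m/d
t = L/v_c = 61.5/7.986e-4 = 77010 d
   = 77010/365 = 211 yr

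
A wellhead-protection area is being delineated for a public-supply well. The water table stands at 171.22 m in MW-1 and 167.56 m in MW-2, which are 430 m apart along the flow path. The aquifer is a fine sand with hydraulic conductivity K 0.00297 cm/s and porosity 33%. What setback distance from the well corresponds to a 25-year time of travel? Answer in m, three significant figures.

Hydraulic gradient i = (171.22 − 167.56) / 430 = 3.66 / 430 = 0.008512
K = 0.00297 cm/s × 864 = 2.566 m/d
Darcy flux q = K·i = 2.566 × 0.008512 = 0.02184 m/d
v = Ki/n = 2.566·0.008512/0.33 = 0.06619 m/d
T = 25 yr × 365 = 9125 d
L = v × T = 0.06619 × 9125 = 604.0 m

604 m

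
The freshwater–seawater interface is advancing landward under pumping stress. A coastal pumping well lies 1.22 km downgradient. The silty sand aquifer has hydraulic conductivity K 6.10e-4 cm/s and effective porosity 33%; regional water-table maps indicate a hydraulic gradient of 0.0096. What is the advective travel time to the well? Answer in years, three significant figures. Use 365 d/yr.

K = 6.10e-4 cm/s × 864 = 0.5270 m/d
Darcy flux q = K·i = 0.5270 × 0.0096 = 0.005060 m/d
v_s = q/n_e = 0.005060/0.33 = 0.01533 m/d
L = 1.22 km = 1220 m
t = L / v = 1220 / 0.01533 = 79570 d
   = 79570 / 365 = 218 yr

218 years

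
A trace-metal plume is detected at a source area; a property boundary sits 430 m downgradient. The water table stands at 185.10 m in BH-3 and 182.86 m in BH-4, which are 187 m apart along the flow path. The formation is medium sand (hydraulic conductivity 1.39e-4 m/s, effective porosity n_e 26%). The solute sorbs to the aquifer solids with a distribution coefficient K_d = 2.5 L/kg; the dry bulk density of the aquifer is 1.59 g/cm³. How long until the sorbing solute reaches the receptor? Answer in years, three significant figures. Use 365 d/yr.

34.7 years

Hydraulic gradient i = (185.10 − 182.86) / 187 = 2.24 / 187 = 0.01198
K = 1.39e-4 m/s × 86400 s/d = 12.01 m/d
Darcy flux q = K·i = 12.01 × 0.01198 = 0.1439 m/d
Average linear velocity = 0.1439 / 0.26 = 0.5533 m/d
Retardation R = 1 + ρ_b·K_d/n = 1 + 1.59×2.5/0.26 = 16.29
Contaminant velocity v_c = v/R = 0.5533/16.29 = 0.03397 m/d
t = L/v_c = 430/0.03397 = 12660 d
   = 12660/365 = 34.7 yr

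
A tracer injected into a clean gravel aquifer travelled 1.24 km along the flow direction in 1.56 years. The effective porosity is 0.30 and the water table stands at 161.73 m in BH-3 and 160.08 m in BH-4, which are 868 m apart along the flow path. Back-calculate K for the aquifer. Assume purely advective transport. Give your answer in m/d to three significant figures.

Hydraulic gradient i = (161.73 − 160.08) / 868 = 1.65 / 868 = 0.001901
t = 1.56 years = 569.4 d
L = 1.24 km = 1240 m
v = L / t = 1240 / 569.4 = 2.178 m/d
K = v · n / i = 2.178 × 0.30 / 0.001901 = 344 m/d

344 m/d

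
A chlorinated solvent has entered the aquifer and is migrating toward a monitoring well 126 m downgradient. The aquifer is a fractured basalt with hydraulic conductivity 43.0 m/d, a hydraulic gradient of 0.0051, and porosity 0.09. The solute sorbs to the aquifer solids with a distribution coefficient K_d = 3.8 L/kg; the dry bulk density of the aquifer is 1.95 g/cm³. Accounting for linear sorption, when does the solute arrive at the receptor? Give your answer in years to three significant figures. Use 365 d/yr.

11.8 years

Darcy flux q = K·i = 43.0 × 0.0051 = 0.2193 m/d
v = Ki/n = 43.0·0.0051/0.09 = 2.437 m/d
Retardation R = 1 + ρ_b·K_d/n = 1 + 1.95×3.8/0.09 = 83.33
Contaminant velocity v_c = v/R = 2.437/83.33 = 0.02924 m/d
t = L/v_c = 126/0.02924 = 4309 d
   = 4309/365 = 11.8 yr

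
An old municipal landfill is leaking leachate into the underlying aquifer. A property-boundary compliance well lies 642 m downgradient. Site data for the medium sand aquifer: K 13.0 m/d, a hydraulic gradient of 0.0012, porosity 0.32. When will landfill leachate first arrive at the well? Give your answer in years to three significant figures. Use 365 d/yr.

Darcy flux q = K·i = 13.0 × 0.0012 = 0.01560 m/d
v = Ki/n = 13.0·0.0012/0.32 = 0.04875 m/d
t = L / v = 642 / 0.04875 = 13170 d
   = 13170 / 365 = 36.1 yr

36.1 years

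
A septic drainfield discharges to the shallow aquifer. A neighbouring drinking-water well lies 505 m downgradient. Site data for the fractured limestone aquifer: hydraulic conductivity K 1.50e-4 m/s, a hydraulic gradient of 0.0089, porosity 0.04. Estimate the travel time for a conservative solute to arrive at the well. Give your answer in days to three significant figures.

175 days

K = 1.50e-4 m/s × 86400 s/d = 12.96 m/d
Darcy flux q = K·i = 12.96 × 0.0089 = 0.1153 m/d
v = Ki/n = 12.96·0.0089/0.04 = 2.884 m/d
t = L / v = 505 / 2.884 = 175.1 d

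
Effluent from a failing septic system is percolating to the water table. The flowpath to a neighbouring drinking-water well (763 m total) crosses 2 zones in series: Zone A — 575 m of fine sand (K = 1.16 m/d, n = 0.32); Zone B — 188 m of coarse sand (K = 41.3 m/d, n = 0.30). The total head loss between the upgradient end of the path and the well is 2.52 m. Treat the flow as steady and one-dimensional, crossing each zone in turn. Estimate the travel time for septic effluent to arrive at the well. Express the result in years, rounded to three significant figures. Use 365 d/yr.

Continuity: the same q passes through each zone, so ΔH = q·Σ(L_j/K_j) — the zones act as resistances in series.
Σ(L/K) = 575/1.16 + 188/41.3 = 495.7 + 4.552 = 500.2 d
q = ΔH / Σ(L/K) = 2.52 / 500.2 = 0.005038 m/d (same in every zone)
Zone A: v = q/n = 0.005038/0.32 = 0.01574 m/d → t_A = 575/0.01574 = 36530 d
Zone B: v = q/n = 0.005038/0.30 = 0.01679 m/d → t_B = 188/0.01679 = 11200 d
Total t = 36530 + 11200 = 47720 d
   = 47720 / 365 = 131 yr

131 years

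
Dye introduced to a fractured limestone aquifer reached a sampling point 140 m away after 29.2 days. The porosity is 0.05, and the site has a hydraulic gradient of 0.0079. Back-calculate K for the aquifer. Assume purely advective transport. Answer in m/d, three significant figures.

v = L / t = 140 / 29.2 = 4.795 m/d
K = v · n / i = 4.795 × 0.05 / 0.0079 = 30.3 m/d

30.3 m/d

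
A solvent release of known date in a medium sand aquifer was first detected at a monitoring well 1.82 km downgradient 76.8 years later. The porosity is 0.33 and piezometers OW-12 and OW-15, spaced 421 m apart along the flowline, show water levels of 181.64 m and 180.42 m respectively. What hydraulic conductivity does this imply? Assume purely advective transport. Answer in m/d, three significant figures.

7.39 m/d

Hydraulic gradient i = (181.64 − 180.42) / 421 = 1.22 / 421 = 0.002898
t = 76.8 years = 28030 d
L = 1.82 km = 1820 m
v = L / t = 1820 / 28030 = 0.06493 m/d
K = v · n / i = 0.06493 × 0.33 / 0.002898 = 7.39 m/d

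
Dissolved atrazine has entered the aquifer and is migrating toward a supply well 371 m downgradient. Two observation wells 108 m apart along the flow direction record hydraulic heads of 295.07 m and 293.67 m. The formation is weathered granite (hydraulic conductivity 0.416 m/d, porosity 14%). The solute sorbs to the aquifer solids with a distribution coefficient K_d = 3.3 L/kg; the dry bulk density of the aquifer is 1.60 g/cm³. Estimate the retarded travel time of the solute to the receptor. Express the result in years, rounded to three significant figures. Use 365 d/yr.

Hydraulic gradient i = (295.07 − 293.67) / 108 = 1.40 / 108 = 0.01296
Darcy flux q = K·i = 0.416 × 0.01296 = 0.005393 m/d
Seepage velocity v = q / n = 0.005393 / 0.14 = 0.03852 m/d
Retardation R = 1 + ρ_b·K_d/n = 1 + 1.60×3.3/0.14 = 38.71
Contaminant velocity v_c = v/R = 0.03852/38.71 = 9.949e-4 m/d
t = L/v_c = 371/9.949e-4 = 372900 d
   = 372900/365 = 1020 yr

1020 years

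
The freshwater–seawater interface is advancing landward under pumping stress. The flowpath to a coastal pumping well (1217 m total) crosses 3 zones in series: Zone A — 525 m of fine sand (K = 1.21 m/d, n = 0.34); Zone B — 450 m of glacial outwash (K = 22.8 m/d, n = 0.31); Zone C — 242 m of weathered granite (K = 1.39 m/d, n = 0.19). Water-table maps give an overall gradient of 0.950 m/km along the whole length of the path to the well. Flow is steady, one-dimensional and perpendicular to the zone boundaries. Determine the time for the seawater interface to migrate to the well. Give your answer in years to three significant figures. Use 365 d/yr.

Continuity: the same q passes through each zone, so ΔH = q·Σ(L_j/K_j) — the zones act as resistances in series.
Σ(L/K) = 525/1.21 + 450/22.8 + 242/1.39 = 433.9 + 19.74 + 174.1 = 627.7 d
K_eq = L_total / Σ(L/K) = 1217 / 627.7 = 1.939 m/d
q = K_eq · i = 1.939 × 9.5e-4 = 0.001842 m/d (same in every zone)
Zone A: v = q/n = 0.001842/0.34 = 0.005417 m/d → t_A = 525/0.005417 = 96920 d
Zone B: v = q/n = 0.001842/0.31 = 0.005941 m/d → t_B = 450/0.005941 = 75740 d
Zone C: v = q/n = 0.001842/0.19 = 0.009694 m/d → t_C = 242/0.009694 = 24960 d
Total t = 96920 + 75740 + 24960 = 197600 d
   = 197600 / 365 = 541 yr

541 years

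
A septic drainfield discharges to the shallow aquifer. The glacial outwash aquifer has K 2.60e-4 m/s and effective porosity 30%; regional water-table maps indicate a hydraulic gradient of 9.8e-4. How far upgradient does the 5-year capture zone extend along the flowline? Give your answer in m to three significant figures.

K = 2.60e-4 m/s × 86400 s/d = 22.46 m/d
Specific discharge q = 22.46 × 9.8e-4 = 0.02201 m/d
Seepage velocity v = q / n = 0.02201 / 0.30 = 0.07338 m/d
T = 5 yr × 365 = 1825 d
L = v × T = 0.07338 × 1825 = 133.9 m

134 m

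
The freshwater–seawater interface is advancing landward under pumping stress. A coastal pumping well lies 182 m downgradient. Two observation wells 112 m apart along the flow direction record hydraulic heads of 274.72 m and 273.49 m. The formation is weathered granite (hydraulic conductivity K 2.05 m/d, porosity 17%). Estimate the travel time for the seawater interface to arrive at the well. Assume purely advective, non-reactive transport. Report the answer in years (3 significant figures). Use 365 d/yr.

3.77 years

Hydraulic gradient i = (274.72 − 273.49) / 112 = 1.23 / 112 = 0.01098
Darcy flux q = K·i = 2.05 × 0.01098 = 0.02251 m/d
v = Ki/n = 2.05·0.01098/0.17 = 0.1324 m/d
t = L / v = 182 / 0.1324 = 1374 d
   = 1374 / 365 = 3.77 yr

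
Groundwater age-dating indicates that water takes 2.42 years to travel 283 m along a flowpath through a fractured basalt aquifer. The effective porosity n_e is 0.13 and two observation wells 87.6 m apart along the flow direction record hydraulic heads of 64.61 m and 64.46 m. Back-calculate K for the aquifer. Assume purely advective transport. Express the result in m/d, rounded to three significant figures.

Hydraulic gradient i = (64.61 − 64.46) / 87.6 = 0.15 / 87.6 = 0.001712
t = 2.42 years = 883.3 d
v = L / t = 283 / 883.3 = 0.3204 m/d
K = v · n / i = 0.3204 × 0.13 / 0.001712 = 24.3 m/d

24.3 m/d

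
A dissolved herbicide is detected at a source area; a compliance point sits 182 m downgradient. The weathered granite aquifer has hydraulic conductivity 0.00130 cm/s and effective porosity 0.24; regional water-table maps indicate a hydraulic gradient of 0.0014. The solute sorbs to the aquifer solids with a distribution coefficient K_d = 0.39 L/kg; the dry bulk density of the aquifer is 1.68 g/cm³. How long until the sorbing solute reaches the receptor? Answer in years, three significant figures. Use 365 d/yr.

K = 0.00130 cm/s × 864 = 1.123 m/d
q = Ki = 1.123 × 0.0014 = 0.001572 m/d
Seepage velocity v = q / n = 0.001572 / 0.24 = 0.006552 m/d
Retardation R = 1 + ρ_b·K_d/n = 1 + 1.68×0.39/0.24 = 3.730
Contaminant velocity v_c = v/R = 0.006552/3.730 = 0.001757 m/d
t = L/v_c = 182/0.001757 = 103600 d
   = 103600/365 = 284 yr

284 years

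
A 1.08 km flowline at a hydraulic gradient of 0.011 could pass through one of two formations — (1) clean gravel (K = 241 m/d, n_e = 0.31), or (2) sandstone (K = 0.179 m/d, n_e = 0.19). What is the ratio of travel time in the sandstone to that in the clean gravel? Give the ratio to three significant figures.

Unit 1 (clean gravel): v = 241×0.011/0.31 = 8.552 m/d, t = 1080/8.552 = 126.3 d
Unit 2 (sandstone): v = 0.179×0.011/0.19 = 0.01036 m/d, t = 1080/0.01036 = 104200 d
t(sandstone) / t(clean gravel) = 104200/126.3 = 825

825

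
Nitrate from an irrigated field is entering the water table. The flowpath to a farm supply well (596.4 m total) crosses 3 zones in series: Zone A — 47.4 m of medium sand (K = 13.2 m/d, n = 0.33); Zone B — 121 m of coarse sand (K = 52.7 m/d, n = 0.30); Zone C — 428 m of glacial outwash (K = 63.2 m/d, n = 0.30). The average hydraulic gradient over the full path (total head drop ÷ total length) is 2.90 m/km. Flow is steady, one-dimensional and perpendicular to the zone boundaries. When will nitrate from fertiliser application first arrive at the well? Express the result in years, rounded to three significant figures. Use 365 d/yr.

Steady 1-D flow in series ⇒ the Darcy flux q is identical in every zone and the zone head losses add (resistances L/K in series).
Σ(L/K) = 47.4/13.2 + 121/52.7 + 428/63.2 = 3.591 + 2.296 + 6.772 = 12.66 d
K_eq = L_total / Σ(L/K) = 596.4 / 12.66 = 47.11 m/d
q = K_eq · i = 47.11 × 0.0029 = 0.1366 m/d (same in every zone)
Zone A: v = q/n = 0.1366/0.33 = 0.4140 m/d → t_A = 47.4/0.4140 = 114.5 d
Zone B: v = q/n = 0.1366/0.30 = 0.4554 m/d → t_B = 121/0.4554 = 265.7 d
Zone C: v = q/n = 0.1366/0.30 = 0.4554 m/d → t_C = 428/0.4554 = 939.8 d
Total t = 114.5 + 265.7 + 939.8 = 1320 d
   = 1320 / 365 = 3.62 yr

3.62 years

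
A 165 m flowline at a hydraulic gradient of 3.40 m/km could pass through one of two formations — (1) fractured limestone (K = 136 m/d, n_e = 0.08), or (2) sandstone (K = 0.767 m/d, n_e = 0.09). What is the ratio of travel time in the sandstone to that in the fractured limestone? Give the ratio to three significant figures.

Unit 1 (fractured limestone): v = 136×0.0034/0.08 = 5.780 m/d, t = 165/5.780 = 28.55 d
Unit 2 (sandstone): v = 0.767×0.0034/0.09 = 0.02898 m/d, t = 165/0.02898 = 5694 d
t(sandstone) / t(fractured limestone) = 5694/28.55 = 199

199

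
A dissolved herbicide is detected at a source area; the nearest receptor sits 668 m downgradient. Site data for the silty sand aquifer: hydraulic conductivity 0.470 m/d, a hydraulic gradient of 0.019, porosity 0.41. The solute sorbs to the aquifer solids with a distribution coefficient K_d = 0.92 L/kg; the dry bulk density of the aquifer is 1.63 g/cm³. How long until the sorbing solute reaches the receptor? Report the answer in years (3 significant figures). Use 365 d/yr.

391 years

Specific discharge q = 0.470 × 0.019 = 0.008930 m/d
v_s = q/n_e = 0.008930/0.41 = 0.02178 m/d
Retardation R = 1 + ρ_b·K_d/n = 1 + 1.63×0.92/0.41 = 4.658
Contaminant velocity v_c = v/R = 0.02178/4.658 = 0.004676 m/d
t = L/v_c = 668/0.004676 = 142800 d
   = 142800/365 = 391 yr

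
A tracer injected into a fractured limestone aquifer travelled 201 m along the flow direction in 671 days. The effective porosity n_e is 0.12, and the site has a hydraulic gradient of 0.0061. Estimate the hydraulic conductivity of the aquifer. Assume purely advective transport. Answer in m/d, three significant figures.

v = L / t = 201 / 671 = 0.2996 m/d
K = v · n / i = 0.2996 × 0.12 / 0.0061 = 5.89 m/d

5.89 m/d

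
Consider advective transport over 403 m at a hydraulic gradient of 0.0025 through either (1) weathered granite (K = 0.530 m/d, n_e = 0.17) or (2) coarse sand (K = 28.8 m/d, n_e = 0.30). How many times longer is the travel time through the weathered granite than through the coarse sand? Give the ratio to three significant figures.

Unit 1 (weathered granite): v = 0.530×0.0025/0.17 = 0.007794 m/d, t = 403/0.007794 = 51710 d
Unit 2 (coarse sand): v = 28.8×0.0025/0.30 = 0.2400 m/d, t = 403/0.2400 = 1679 d
t(weathered granite) / t(coarse sand) = 51710/1679 = 30.8

30.8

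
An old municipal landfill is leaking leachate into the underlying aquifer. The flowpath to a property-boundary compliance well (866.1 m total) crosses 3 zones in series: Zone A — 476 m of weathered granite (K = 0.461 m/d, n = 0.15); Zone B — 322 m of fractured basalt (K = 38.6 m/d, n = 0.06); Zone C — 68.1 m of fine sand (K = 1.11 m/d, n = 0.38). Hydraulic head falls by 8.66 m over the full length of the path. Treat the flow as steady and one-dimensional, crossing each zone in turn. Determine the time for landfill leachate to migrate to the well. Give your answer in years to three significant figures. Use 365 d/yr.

40.7 years

Steady 1-D flow in series ⇒ the Darcy flux q is identical in every zone and the zone head losses add (resistances L/K in series).
Σ(L/K) = 476/0.461 + 322/38.6 + 68.1/1.11 = 1033 + 8.342 + 61.35 = 1102 d
q = ΔH / Σ(L/K) = 8.66 / 1102 = 0.007857 m/d (same in every zone)
Zone A: v = q/n = 0.007857/0.15 = 0.05238 m/d → t_A = 476/0.05238 = 9088 d
Zone B: v = q/n = 0.007857/0.06 = 0.1309 m/d → t_B = 322/0.1309 = 2459 d
Zone C: v = q/n = 0.007857/0.38 = 0.02068 m/d → t_C = 68.1/0.02068 = 3294 d
Total t = 9088 + 2459 + 3294 = 14840 d
   = 14840 / 365 = 40.7 yr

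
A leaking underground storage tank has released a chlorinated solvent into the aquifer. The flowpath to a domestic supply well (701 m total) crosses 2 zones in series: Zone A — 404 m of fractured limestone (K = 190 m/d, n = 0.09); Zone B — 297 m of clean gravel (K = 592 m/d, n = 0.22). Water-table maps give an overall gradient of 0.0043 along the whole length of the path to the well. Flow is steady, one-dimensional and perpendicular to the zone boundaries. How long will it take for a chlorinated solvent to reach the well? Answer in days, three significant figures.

88.7 days

Continuity: the same q passes through each zone, so ΔH = q·Σ(L_j/K_j) — the zones act as resistances in series.
Σ(L/K) = 404/190 + 297/592 = 2.126 + 0.5017 = 2.628 d
K_eq = L_total / Σ(L/K) = 701 / 2.628 = 266.7 m/d
q = K_eq · i = 266.7 × 0.0043 = 1.147 m/d (same in every zone)
Zone A: v = q/n = 1.147/0.09 = 12.74 m/d → t_A = 404/12.74 = 31.70 d
Zone B: v = q/n = 1.147/0.22 = 5.214 m/d → t_B = 297/5.214 = 56.97 d
Total t = 31.70 + 56.97 = 88.67 d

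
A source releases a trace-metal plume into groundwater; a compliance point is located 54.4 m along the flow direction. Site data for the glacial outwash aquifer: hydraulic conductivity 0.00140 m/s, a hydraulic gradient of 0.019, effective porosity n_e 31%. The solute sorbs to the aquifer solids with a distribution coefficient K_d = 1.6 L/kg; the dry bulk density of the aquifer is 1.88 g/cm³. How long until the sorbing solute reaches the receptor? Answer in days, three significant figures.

K = 0.00140 m/s × 86400 s/d = 121.0 m/d
Darcy flux q = K·i = 121.0 × 0.019 = 2.298 m/d
Seepage velocity v = q / n = 2.298 / 0.31 = 7.414 m/d
Retardation R = 1 + ρ_b·K_d/n = 1 + 1.88×1.6/0.31 = 10.70
Contaminant velocity v_c = v/R = 7.414/10.70 = 0.6927 m/d
t = L/v_c = 54.4/0.6927 = 78.54 d

78.5 days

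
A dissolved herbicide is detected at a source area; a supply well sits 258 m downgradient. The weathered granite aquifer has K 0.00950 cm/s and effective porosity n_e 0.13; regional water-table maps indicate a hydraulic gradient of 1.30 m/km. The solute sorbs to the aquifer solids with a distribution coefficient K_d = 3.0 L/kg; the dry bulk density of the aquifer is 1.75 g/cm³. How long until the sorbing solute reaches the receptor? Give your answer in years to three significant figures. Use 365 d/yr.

356 years

K = 0.00950 cm/s × 864 = 8.208 m/d
Darcy flux q = K·i = 8.208 × 0.0013 = 0.01067 m/d
Average linear velocity = 0.01067 / 0.13 = 0.08208 m/d
Retardation R = 1 + ρ_b·K_d/n = 1 + 1.75×3.0/0.13 = 41.38
Contaminant velocity v_c = v/R = 0.08208/41.38 = 0.001983 m/d
t = L/v_c = 258/0.001983 = 130100 d
   = 130100/365 = 356 yr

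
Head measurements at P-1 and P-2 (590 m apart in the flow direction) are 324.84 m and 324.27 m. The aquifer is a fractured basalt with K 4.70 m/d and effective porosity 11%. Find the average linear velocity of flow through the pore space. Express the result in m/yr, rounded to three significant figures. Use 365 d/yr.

Hydraulic gradient i = (324.84 − 324.27) / 590 = 0.57 / 590 = 9.661e-4
q = Ki = 4.70 × 9.661e-4 = 0.004541 m/d
Average linear velocity = 0.004541 / 0.11 = 0.04128 m/d
   = 0.04128 × 365 = 15.1 m/yr

15.1 m/yr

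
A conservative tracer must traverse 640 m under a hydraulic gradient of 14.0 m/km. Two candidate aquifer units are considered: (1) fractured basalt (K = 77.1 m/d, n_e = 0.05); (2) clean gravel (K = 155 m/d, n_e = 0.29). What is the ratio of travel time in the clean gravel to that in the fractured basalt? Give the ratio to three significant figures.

Unit 1 (fractured basalt): v = 77.1×0.014/0.05 = 21.59 m/d, t = 640/21.59 = 29.65 d
Unit 2 (clean gravel): v = 155×0.014/0.29 = 7.483 m/d, t = 640/7.483 = 85.53 d
t(clean gravel) / t(fractured basalt) = 85.53/29.65 = 2.89

2.89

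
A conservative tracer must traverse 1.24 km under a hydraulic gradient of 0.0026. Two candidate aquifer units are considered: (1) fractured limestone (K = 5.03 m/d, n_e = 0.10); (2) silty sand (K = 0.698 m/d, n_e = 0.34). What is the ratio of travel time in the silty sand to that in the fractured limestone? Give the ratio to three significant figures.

24.5

Unit 1 (fractured limestone): v = 5.03×0.0026/0.10 = 0.1308 m/d, t = 1240/0.1308 = 9482 d
Unit 2 (silty sand): v = 0.698×0.0026/0.34 = 0.005338 m/d, t = 1240/0.005338 = 232300 d
t(silty sand) / t(fractured limestone) = 232300/9482 = 24.5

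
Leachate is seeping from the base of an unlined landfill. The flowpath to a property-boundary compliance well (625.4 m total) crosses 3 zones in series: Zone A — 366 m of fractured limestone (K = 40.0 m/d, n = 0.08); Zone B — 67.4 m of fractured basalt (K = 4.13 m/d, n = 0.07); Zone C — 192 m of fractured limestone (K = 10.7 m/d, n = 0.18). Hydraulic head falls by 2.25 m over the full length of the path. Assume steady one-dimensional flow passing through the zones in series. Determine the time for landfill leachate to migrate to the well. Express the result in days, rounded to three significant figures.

1320 days

Continuity: the same q passes through each zone, so ΔH = q·Σ(L_j/K_j) — the zones act as resistances in series.
Σ(L/K) = 366/40.0 + 67.4/4.13 + 192/10.7 = 9.150 + 16.32 + 17.94 = 43.41 d
q = ΔH / Σ(L/K) = 2.25 / 43.41 = 0.05183 m/d (same in every zone)
Zone A: v = q/n = 0.05183/0.08 = 0.6478 m/d → t_A = 366/0.6478 = 565.0 d
Zone B: v = q/n = 0.05183/0.07 = 0.7404 m/d → t_B = 67.4/0.7404 = 91.03 d
Zone C: v = q/n = 0.05183/0.18 = 0.2879 m/d → t_C = 192/0.2879 = 666.8 d
Total t = 565.0 + 91.03 + 666.8 = 1323 d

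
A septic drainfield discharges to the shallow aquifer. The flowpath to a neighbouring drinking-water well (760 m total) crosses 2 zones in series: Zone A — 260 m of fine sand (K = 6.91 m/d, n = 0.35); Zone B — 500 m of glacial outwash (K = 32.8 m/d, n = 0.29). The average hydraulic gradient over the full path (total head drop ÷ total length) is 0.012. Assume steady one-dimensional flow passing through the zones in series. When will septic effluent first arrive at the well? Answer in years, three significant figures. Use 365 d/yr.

Steady 1-D flow in series ⇒ the Darcy flux q is identical in every zone and the zone head losses add (resistances L/K in series).
Σ(L/K) = 260/6.91 + 500/32.8 = 37.63 + 15.24 = 52.87 d
K_eq = L_total / Σ(L/K) = 760 / 52.87 = 14.37 m/d
q = K_eq · i = 14.37 × 0.012 = 0.1725 m/d (same in every zone)
Zone A: v = q/n = 0.1725/0.35 = 0.4928 m/d → t_A = 260/0.4928 = 527.5 d
Zone B: v = q/n = 0.1725/0.29 = 0.5948 m/d → t_B = 500/0.5948 = 840.6 d
Total t = 527.5 + 840.6 = 1368 d
   = 1368 / 365 = 3.75 yr

3.75 years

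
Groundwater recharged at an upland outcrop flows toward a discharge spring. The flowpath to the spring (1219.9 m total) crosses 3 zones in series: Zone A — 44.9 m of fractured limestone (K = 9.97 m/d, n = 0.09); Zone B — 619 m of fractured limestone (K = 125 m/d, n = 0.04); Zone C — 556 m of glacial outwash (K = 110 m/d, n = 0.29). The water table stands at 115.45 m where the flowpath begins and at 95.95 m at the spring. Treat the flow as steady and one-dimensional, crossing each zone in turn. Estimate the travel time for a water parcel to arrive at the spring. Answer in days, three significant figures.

Total head drop ΔH = 115.45 − 95.95 = 19.50 m
Continuity: the same q passes through each zone, so ΔH = q·Σ(L_j/K_j) — the zones act as resistances in series.
Σ(L/K) = 44.9/9.97 + 619/125 + 556/110 = 4.504 + 4.952 + 5.055 = 14.51 d
q = ΔH / Σ(L/K) = 19.50 / 14.51 = 1.344 m/d (same in every zone)
Zone A: v = q/n = 1.344/0.09 = 14.93 m/d → t_A = 44.9/14.93 = 3.007 d
Zone B: v = q/n = 1.344/0.04 = 33.60 m/d → t_B = 619/33.60 = 18.42 d
Zone C: v = q/n = 1.344/0.29 = 4.634 m/d → t_C = 556/4.634 = 120.0 d
Total t = 3.007 + 18.42 + 120.0 = 141.4 d

141 days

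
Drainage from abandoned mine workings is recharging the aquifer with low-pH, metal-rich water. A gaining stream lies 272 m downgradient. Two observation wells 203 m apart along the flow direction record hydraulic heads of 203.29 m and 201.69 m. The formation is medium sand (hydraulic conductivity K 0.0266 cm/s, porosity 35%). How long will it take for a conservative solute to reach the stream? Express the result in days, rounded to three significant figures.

526 days

Hydraulic gradient i = (203.29 − 201.69) / 203 = 1.60 / 203 = 0.007882
K = 0.0266 cm/s × 864 = 22.98 m/d
q = Ki = 22.98 × 0.007882 = 0.1811 m/d
v = Ki/n = 22.98·0.007882/0.35 = 0.5175 m/d
t = L / v = 272 / 0.5175 = 525.6 d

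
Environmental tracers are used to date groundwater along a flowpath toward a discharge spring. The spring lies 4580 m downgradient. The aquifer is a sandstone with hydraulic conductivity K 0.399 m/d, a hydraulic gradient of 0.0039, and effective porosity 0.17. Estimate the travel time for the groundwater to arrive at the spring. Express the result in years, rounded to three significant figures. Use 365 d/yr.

q = Ki = 0.399 × 0.0039 = 0.001556 m/d
Average linear velocity = 0.001556 / 0.17 = 0.009154 m/d
t = L / v = 4580 / 0.009154 = 500400 d
   = 500400 / 365 = 1370 yr

1370 years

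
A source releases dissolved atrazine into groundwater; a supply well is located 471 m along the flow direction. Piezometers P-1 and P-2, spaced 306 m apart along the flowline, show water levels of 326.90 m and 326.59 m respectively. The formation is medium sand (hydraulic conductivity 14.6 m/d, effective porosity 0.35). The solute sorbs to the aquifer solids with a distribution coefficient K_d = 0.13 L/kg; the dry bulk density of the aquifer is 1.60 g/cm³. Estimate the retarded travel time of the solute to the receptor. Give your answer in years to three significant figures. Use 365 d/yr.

48.7 years

Hydraulic gradient i = (326.90 − 326.59) / 306 = 0.31 / 306 = 0.001013
q = Ki = 14.6 × 0.001013 = 0.01479 m/d
Seepage velocity v = q / n = 0.01479 / 0.35 = 0.04226 m/d
Retardation R = 1 + ρ_b·K_d/n = 1 + 1.60×0.13/0.35 = 1.594
Contaminant velocity v_c = v/R = 0.04226/1.594 = 0.02651 m/d
t = L/v_c = 471/0.02651 = 17770 d
   = 17770/365 = 48.7 yr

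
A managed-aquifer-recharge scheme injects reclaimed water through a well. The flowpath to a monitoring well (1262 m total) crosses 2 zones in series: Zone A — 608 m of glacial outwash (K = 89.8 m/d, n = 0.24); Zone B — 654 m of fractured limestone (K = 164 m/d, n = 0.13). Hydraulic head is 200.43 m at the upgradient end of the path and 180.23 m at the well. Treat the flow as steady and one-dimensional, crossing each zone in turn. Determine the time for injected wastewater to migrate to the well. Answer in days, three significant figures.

123 days

Total head drop ΔH = 200.43 − 180.23 = 20.20 m
Steady 1-D flow in series ⇒ the Darcy flux q is identical in every zone and the zone head losses add (resistances L/K in series).
Σ(L/K) = 608/89.8 + 654/164 = 6.771 + 3.988 = 10.76 d
q = ΔH / Σ(L/K) = 20.20 / 10.76 = 1.878 m/d (same in every zone)
Zone A: v = q/n = 1.878/0.24 = 7.823 m/d → t_A = 608/7.823 = 77.72 d
Zone B: v = q/n = 1.878/0.13 = 14.44 m/d → t_B = 654/14.44 = 45.28 d
Total t = 77.72 + 45.28 = 123.0 d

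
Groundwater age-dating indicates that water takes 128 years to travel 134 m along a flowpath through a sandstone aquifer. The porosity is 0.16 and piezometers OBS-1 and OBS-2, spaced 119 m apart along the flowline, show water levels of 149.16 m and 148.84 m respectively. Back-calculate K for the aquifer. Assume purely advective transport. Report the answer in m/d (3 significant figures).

0.171 m/d

Hydraulic gradient i = (149.16 − 148.84) / 119 = 0.32 / 119 = 0.002689
t = 128 years = 46720 d
v = L / t = 134 / 46720 = 0.002868 m/d
K = v · n / i = 0.002868 × 0.16 / 0.002689 = 0.171 m/d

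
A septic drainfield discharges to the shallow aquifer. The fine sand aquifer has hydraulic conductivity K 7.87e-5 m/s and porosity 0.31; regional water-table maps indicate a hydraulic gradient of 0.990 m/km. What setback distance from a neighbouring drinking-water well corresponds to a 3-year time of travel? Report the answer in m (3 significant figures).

23.8 m

K = 7.87e-5 m/s × 86400 s/d = 6.800 m/d
Specific discharge q = 6.800 × 9.9e-4 = 0.006732 m/d
Average linear velocity = 0.006732 / 0.31 = 0.02172 m/d
T = 3 yr × 365 = 1095 d
L = v × T = 0.02172 × 1095 = 23.78 m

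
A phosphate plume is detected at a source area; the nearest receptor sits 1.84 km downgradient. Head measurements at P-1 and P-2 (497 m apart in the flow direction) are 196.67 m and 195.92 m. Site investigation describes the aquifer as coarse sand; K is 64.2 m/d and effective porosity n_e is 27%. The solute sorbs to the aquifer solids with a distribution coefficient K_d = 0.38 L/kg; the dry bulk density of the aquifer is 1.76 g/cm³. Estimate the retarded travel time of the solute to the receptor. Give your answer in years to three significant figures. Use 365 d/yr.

Hydraulic gradient i = (196.67 − 195.92) / 497 = 0.75 / 497 = 0.001509
Specific discharge q = 64.2 × 0.001509 = 0.09688 m/d
v_s = q/n_e = 0.09688/0.27 = 0.3588 m/d
Retardation R = 1 + ρ_b·K_d/n = 1 + 1.76×0.38/0.27 = 3.477
Contaminant velocity v_c = v/R = 0.3588/3.477 = 0.1032 m/d
L = 1.84 km = 1840 m
t = L/v_c = 1840/0.1032 = 17830 d
   = 17830/365 = 48.8 yr

48.8 years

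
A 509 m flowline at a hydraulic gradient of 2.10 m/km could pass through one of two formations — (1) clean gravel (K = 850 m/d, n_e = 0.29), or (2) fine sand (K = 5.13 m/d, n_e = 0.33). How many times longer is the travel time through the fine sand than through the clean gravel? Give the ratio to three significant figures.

189

Unit 1 (clean gravel): v = 850×0.0021/0.29 = 6.155 m/d, t = 509/6.155 = 82.69 d
Unit 2 (fine sand): v = 5.13×0.0021/0.33 = 0.03265 m/d, t = 509/0.03265 = 15590 d
t(fine sand) / t(clean gravel) = 15590/82.69 = 189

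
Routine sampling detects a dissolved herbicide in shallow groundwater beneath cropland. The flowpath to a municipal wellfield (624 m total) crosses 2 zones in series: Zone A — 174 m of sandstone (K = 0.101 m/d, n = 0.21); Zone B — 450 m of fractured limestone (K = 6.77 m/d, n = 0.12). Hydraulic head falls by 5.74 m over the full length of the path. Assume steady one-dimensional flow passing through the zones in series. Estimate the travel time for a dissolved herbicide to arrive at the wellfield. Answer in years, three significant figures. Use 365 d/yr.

77.3 years

Steady 1-D flow in series ⇒ the Darcy flux q is identical in every zone and the zone head losses add (resistances L/K in series).
Σ(L/K) = 174/0.101 + 450/6.77 = 1723 + 66.47 = 1789 d
q = ΔH / Σ(L/K) = 5.74 / 1789 = 0.003208 m/d (same in every zone)
Zone A: v = q/n = 0.003208/0.21 = 0.01528 m/d → t_A = 174/0.01528 = 11390 d
Zone B: v = q/n = 0.003208/0.12 = 0.02673 m/d → t_B = 450/0.02673 = 16830 d
Total t = 11390 + 16830 = 28220 d
   = 28220 / 365 = 77.3 yr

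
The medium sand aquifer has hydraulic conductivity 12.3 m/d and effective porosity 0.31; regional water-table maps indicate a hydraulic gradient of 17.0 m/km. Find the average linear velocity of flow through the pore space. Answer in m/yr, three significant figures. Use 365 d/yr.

246 m/yr

Darcy flux q = K·i = 12.3 × 0.017 = 0.2091 m/d
Average linear velocity = 0.2091 / 0.31 = 0.6745 m/d
   = 0.6745 × 365 = 246 m/yr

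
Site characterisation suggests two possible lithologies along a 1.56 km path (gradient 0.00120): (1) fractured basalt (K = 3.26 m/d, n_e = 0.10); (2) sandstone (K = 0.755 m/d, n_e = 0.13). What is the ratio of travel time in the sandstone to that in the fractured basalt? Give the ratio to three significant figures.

Unit 1 (fractured basalt): v = 3.26×0.0012/0.10 = 0.03912 m/d, t = 1560/0.03912 = 39880 d
Unit 2 (sandstone): v = 0.755×0.0012/0.13 = 0.006969 m/d, t = 1560/0.006969 = 223800 d
t(sandstone) / t(fractured basalt) = 223800/39880 = 5.61

5.61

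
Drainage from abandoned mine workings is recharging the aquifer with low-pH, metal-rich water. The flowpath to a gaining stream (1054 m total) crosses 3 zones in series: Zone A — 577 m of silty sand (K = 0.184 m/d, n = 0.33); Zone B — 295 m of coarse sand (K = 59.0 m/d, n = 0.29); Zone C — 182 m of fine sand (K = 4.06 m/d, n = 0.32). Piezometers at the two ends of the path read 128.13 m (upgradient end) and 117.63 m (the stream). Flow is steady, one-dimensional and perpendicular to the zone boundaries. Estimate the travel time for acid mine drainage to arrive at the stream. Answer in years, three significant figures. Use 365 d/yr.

278 years

Total head drop ΔH = 128.13 − 117.63 = 10.50 m
Steady 1-D flow in series ⇒ the Darcy flux q is identical in every zone and the zone head losses add (resistances L/K in series).
Σ(L/K) = 577/0.184 + 295/59.0 + 182/4.06 = 3136 + 5.000 + 44.83 = 3186 d
q = ΔH / Σ(L/K) = 10.50 / 3186 = 0.003296 m/d (same in every zone)
Zone A: v = q/n = 0.003296/0.33 = 0.009988 m/d → t_A = 577/0.009988 = 57770 d
Zone B: v = q/n = 0.003296/0.29 = 0.01137 m/d → t_B = 295/0.01137 = 25960 d
Zone C: v = q/n = 0.003296/0.32 = 0.01030 m/d → t_C = 182/0.01030 = 17670 d
Total t = 57770 + 25960 + 17670 = 101400 d
   = 101400 / 365 = 278 yr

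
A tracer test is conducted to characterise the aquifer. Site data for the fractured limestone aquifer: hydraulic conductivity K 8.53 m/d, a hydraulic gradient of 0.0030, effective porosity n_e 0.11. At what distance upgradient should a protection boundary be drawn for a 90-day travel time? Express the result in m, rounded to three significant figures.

20.9 m

Specific discharge q = 8.53 × 0.0030 = 0.02559 m/d
Seepage velocity v = q / n = 0.02559 / 0.11 = 0.2326 m/d
L = v × T = 0.2326 × 90 = 20.94 m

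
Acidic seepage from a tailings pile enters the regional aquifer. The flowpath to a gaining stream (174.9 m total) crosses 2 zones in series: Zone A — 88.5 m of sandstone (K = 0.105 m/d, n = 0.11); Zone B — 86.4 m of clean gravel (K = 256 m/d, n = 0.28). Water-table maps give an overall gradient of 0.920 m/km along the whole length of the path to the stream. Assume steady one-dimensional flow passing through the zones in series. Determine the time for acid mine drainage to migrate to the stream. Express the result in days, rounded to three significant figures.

178000 days

Continuity: the same q passes through each zone, so ΔH = q·Σ(L_j/K_j) — the zones act as resistances in series.
Σ(L/K) = 88.5/0.105 + 86.4/256 = 842.9 + 0.3375 = 843.2 d
K_eq = L_total / Σ(L/K) = 174.9 / 843.2 = 0.2074 m/d
q = K_eq · i = 0.2074 × 9.2e-4 = 1.908e-4 m/d (same in every zone)
Zone A: v = q/n = 1.908e-4/0.11 = 0.001735 m/d → t_A = 88.5/0.001735 = 51010 d
Zone B: v = q/n = 1.908e-4/0.28 = 6.815e-4 m/d → t_B = 86.4/6.815e-4 = 126800 d
Total t = 51010 + 126800 = 177800 d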